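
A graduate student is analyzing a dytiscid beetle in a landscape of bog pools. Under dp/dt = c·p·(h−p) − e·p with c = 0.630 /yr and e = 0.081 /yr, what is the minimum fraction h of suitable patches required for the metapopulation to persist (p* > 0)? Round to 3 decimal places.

0.129

p* = h − e/c is positive only when h > e/c.
h_min = e/c = 0.081/0.630 = 0.1286.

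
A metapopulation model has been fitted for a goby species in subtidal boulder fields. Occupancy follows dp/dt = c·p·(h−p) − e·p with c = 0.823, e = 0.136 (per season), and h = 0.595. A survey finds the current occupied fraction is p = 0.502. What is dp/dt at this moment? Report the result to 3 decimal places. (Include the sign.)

Colonization term: c·p·(h−p) = 0.823×0.502×0.0930 = 0.03842.
Extinction term: e·p = 0.06827.
dp/dt = 0.03842 − 0.06827 = -0.02985.

-0.030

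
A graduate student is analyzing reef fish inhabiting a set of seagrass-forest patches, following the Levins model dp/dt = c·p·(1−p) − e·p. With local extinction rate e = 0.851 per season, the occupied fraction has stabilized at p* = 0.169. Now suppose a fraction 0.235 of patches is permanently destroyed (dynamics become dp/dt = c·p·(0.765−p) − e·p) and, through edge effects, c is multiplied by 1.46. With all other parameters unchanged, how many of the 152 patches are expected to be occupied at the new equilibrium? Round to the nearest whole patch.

30

Balance c(1−p*) = e gives c = e/(1 − 0.16900) = 0.851/0.83100 = 1.02407.
New p* = 0.765 − e/c = 0.765 − 0.85100/1.49514 = 0.19582.
Expected occupied = 152 × 0.19582 = 29.76 ≈ 30.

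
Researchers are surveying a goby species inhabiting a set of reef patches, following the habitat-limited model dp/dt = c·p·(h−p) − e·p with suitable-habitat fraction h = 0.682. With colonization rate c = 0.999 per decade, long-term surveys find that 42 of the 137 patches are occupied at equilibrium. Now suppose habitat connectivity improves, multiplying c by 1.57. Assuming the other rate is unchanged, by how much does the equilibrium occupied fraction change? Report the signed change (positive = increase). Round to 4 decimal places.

Observed p* = 42/137 = 0.30657.
Balance c(h−p*) = e gives e = 0.999×(0.682 − 0.30657) = 0.37505.
New p* = 0.682 − e/c = 0.682 − 0.37505/1.56843 = 0.44288.
Δp* = 0.44288 − 0.30657 = +0.13631.

0.1363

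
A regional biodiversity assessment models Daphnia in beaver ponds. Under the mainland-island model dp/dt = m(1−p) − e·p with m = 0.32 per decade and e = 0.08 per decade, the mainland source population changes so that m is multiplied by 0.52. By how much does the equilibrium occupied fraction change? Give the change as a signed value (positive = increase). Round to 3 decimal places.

Before: p* = 0.32/(0.32+0.08) = 0.8000.
After: m = 0.1664, e = 0.08; p* = 0.1664/0.2464 = 0.6753.
Δp* = 0.6753 − 0.8000 = -0.1247.

-0.125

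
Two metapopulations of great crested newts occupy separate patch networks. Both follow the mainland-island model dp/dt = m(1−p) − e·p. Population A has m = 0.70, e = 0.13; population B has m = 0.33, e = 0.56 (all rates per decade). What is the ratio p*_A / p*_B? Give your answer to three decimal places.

A: p*_A = m/(m+e) = 0.70/0.8300 = 0.8434.
B: p*_B = 0.33/0.8900 = 0.3708.
p*_A / p*_B = 0.8434/0.3708 = 2.2746.

2.275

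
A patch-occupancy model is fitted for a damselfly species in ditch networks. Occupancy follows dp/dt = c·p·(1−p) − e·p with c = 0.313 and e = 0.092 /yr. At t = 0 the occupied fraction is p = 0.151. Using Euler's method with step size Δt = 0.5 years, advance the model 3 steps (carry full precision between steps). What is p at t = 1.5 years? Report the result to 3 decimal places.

Update rule: p ← p + [c·p·(1−p) − e·p]·Δt with Δt = 0.5.
step 1: Δp = +0.01312, p = 0.16412
step 2: Δp = +0.01392, p = 0.17804
step 3: Δp = +0.01471, p = 0.19275

0.193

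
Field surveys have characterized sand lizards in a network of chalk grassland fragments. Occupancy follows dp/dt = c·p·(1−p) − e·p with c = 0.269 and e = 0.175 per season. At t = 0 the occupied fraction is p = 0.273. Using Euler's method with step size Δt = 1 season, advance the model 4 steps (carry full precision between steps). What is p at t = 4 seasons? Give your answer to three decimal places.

0.294

Update rule: p ← p + [c·p·(1−p) − e·p]·Δt with Δt = 1.
p: 0.27300 → 0.27861  (Δp = +0.00561)
p: 0.27861 → 0.28392  (Δp = +0.00531)
p: 0.28392 → 0.28893  (Δp = +0.00500)
p: 0.28893 → 0.29363  (Δp = +0.00470)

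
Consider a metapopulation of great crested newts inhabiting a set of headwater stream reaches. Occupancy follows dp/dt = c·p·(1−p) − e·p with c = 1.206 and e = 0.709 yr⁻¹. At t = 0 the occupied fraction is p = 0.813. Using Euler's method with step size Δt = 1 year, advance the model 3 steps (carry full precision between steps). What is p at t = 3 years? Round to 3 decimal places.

Update rule: p ← p + [c·p·(1−p) − e·p]·Δt with Δt = 1.
  1  |  dp/dt·Δt = -0.393068  |  p_1 = 0.419932
  2  |  dp/dt·Δt = -0.003964  |  p_2 = 0.415969
  3  |  dp/dt·Δt = -0.001938  |  p_3 = 0.414031

0.414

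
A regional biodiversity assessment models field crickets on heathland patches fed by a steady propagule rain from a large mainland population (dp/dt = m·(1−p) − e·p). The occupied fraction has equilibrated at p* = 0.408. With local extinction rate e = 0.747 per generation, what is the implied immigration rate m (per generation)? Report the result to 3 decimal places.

At equilibrium m(1−p*) = e·p*, so m = e·p*/(1−p*).
m = 0.747 × 0.408 / 0.5920 = 0.3048/0.5920 = 0.5148.

0.515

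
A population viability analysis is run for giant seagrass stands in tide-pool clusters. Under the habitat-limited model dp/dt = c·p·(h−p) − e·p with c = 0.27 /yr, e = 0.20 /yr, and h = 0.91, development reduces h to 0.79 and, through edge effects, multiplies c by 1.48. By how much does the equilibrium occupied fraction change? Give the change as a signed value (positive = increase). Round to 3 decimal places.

0.120

Before: p* = h − e/c = 0.91 − 0.20/0.27 = 0.91 − 0.7407 = 0.1693.
After: c = 0.3996, e = 0.2, h = 0.79; p* = 0.79 − 0.2/0.3996 = 0.2895.
Δp* = 0.2895 − 0.1693 = +0.1202.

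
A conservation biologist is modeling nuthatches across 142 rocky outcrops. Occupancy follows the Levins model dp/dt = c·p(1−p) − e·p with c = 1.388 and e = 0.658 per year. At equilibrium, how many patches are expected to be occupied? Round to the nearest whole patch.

75

p* = 1 − e/c = 1 − 0.658/1.388 = 0.5259.
Expected occupied patches = N × p* = 142 × 0.5259 = 74.68 ≈ 75.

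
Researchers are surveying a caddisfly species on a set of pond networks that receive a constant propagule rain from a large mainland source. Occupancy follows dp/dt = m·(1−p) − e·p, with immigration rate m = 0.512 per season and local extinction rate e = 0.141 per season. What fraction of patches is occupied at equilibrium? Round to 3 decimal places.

0.784

At equilibrium the propagule rain into empty patches balances local extinction: m(1−p*) = e·p*.
p* = m/(m+e) = 0.512/(0.512+0.141) = 0.512/0.6530 = 0.7841.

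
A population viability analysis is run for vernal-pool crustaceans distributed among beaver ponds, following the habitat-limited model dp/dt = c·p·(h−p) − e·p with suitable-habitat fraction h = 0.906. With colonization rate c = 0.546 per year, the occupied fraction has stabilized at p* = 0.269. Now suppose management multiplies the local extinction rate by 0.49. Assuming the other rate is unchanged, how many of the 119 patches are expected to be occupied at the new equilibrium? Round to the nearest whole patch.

71

Balance c(h−p*) = e gives e = 0.546×(0.906 − 0.26900) = 0.34780.
New p* = 0.906 − e/c = 0.906 − 0.17042/0.54600 = 0.59388.
Expected occupied = 119 × 0.59388 = 70.67 ≈ 71.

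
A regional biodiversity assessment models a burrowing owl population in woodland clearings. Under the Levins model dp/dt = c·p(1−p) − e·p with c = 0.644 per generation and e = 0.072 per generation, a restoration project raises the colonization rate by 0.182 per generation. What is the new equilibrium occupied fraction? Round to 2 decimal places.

0.91

Before: p* = 1 − 0.072/0.644 = 0.8882.
After the change, c = 0.826, e = 0.072, so p* = 1 − 0.072/0.826 = 0.9128.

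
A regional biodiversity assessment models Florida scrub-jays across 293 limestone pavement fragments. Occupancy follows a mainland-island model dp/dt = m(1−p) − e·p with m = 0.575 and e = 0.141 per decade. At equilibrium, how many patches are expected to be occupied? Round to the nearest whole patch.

235

p* = m/(m+e) = 0.575/0.7160 = 0.8031.
Expected occupied patches = N × p* = 293 × 0.8031 = 235.30 ≈ 235.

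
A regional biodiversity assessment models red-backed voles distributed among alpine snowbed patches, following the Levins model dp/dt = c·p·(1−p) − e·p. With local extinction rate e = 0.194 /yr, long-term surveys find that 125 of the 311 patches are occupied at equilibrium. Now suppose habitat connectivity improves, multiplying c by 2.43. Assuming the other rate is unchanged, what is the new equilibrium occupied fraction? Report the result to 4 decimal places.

Observed p* = 125/311 = 0.40193.
Balance c(1−p*) = e gives c = e/(1 − 0.40193) = 0.194/0.59807 = 0.32438.
New p* = 1 − e/c = 1 − 0.19400/0.78824 = 0.75388.

0.7539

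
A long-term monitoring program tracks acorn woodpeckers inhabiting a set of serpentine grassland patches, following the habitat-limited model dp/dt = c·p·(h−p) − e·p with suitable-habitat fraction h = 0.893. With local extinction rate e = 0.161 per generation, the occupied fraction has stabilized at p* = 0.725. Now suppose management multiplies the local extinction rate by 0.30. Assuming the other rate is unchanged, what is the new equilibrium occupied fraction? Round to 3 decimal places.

0.843

Balance c(h−p*) = e gives c = e/(0.893 − 0.72500) = 0.161/0.16800 = 0.95833.
New p* = 0.893 − e/c = 0.893 − 0.04830/0.95833 = 0.84260.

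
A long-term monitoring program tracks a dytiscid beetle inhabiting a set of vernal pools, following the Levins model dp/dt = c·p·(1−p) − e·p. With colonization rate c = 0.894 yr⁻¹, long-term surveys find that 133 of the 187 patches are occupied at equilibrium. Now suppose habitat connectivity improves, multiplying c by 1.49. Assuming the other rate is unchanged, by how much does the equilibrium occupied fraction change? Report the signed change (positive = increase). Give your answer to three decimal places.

0.095

Observed p* = 133/187 = 0.71123.
Balance c(1−p*) = e gives e = 0.894×(1 − 0.71123) = 0.25816.
New p* = 1 − e/c = 1 − 0.25816/1.33206 = 0.80619.
Δp* = 0.80619 − 0.71123 = +0.09496.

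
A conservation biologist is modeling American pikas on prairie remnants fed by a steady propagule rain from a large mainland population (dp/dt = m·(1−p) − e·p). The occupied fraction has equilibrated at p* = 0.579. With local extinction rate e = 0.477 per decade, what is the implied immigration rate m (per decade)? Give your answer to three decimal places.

0.656

At equilibrium m(1−p*) = e·p*, so m = e·p*/(1−p*).
m = 0.477 × 0.579 / 0.4210 = 0.2762/0.4210 = 0.6560.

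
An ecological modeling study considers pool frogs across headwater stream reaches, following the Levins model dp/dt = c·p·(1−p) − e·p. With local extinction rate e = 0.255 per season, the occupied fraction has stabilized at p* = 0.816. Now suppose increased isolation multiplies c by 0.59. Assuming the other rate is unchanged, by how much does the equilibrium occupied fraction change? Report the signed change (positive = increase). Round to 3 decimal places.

Balance c(1−p*) = e gives c = e/(1 − 0.81600) = 0.255/0.18400 = 1.38587.
New p* = 1 − e/c = 1 − 0.25500/0.81766 = 0.68813.
Δp* = 0.68813 − 0.81600 = -0.12787.

-0.128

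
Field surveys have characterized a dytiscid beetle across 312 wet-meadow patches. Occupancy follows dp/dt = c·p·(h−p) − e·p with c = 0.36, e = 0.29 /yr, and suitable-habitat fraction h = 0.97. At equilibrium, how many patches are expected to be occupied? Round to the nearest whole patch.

51

p* = h − e/c = 0.97 − 0.8056 = 0.1644.
Expected occupied patches = N × p* = 312 × 0.1644 = 51.31 ≈ 51.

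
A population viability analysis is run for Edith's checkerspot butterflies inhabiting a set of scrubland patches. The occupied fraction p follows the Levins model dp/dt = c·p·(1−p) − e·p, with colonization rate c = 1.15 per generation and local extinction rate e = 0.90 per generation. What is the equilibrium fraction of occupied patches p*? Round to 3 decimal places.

0.217

Setting dp/dt = 0 and dividing through by p* gives c·(1−p*) = e.
So p* = 1 − e/c = 1 − 0.90/1.15 = 1 − 0.7826 = 0.2174.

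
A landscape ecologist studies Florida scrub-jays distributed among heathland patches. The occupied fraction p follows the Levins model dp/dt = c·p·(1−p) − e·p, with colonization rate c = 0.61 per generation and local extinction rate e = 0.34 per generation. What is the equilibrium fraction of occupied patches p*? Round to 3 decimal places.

0.443

At equilibrium, colonization balances extinction: c·p*·(1−p*) = e·p*.
So p* = 1 − e/c = 1 − 0.34/0.61 = 1 − 0.5574 = 0.4426.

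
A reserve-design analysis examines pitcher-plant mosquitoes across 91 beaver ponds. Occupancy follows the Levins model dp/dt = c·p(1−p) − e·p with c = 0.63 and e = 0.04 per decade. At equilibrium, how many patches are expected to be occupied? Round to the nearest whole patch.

p* = 1 − e/c = 1 − 0.04/0.63 = 0.9365.
Expected occupied patches = N × p* = 91 × 0.9365 = 85.22 ≈ 85.

85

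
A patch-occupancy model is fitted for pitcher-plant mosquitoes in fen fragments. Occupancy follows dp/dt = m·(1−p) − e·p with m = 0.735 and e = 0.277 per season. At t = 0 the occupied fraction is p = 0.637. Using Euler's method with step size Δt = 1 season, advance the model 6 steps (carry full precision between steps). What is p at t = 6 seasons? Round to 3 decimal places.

0.726

Update rule: p ← p + [m·(1−p) − e·p]·Δt with Δt = 1.
t = 1: p = 0.63700 + (+0.09036) = 0.72736
t = 2: p = 0.72736 + (-0.00108) = 0.72627
t = 3: p = 0.72627 + (+0.00001) = 0.72628
t = 4: p = 0.72628 + (-0.00000) = 0.72628
t = 5: p = 0.72628 + (+0.00000) = 0.72628
t = 6: p = 0.72628 + (-0.00000) = 0.72628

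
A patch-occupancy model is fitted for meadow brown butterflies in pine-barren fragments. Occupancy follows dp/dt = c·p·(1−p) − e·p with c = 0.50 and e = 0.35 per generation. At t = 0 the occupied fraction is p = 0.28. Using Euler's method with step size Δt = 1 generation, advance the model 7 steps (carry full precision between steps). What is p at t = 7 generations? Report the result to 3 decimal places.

0.293

Update rule: p ← p + [c·p·(1−p) − e·p]·Δt with Δt = 1.
  1  |  dp/dt·Δt = +0.002800  |  p_1 = 0.282800
  2  |  dp/dt·Δt = +0.002432  |  p_2 = 0.285232
  3  |  dp/dt·Δt = +0.002106  |  p_3 = 0.287338
  4  |  dp/dt·Δt = +0.001819  |  p_4 = 0.289157
  5  |  dp/dt·Δt = +0.001568  |  p_5 = 0.290725
  6  |  dp/dt·Δt = +0.001348  |  p_6 = 0.292073
  7  |  dp/dt·Δt = +0.001158  |  p_7 = 0.293231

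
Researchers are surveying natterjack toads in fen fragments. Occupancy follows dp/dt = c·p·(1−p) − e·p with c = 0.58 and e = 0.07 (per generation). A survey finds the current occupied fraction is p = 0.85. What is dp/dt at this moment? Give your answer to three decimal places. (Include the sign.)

0.014

Colonization term: c·p·(1−p) = 0.58×0.85×0.1500 = 0.07395.
Extinction term: e·p = 0.05950.
dp/dt = 0.07395 − 0.05950 = 0.01445.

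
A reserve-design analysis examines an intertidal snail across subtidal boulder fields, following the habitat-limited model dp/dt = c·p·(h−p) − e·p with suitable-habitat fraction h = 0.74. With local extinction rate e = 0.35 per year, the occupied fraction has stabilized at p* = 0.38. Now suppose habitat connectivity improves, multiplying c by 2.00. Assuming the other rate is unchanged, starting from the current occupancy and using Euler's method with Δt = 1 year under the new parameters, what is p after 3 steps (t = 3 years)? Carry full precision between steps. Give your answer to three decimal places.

0.560

Balance c(h−p*) = e gives c = e/(0.74 − 0.38000) = 0.35/0.36000 = 0.97222.
Starting from p₀ = 0.38000; update p ← p + (dp/dt)·Δt with the new parameters.
p: 0.38000 → 0.51300  (Δp = +0.13300)
p: 0.51300 → 0.55988  (Δp = +0.04688)
p: 0.55988 → 0.56001  (Δp = +0.00013)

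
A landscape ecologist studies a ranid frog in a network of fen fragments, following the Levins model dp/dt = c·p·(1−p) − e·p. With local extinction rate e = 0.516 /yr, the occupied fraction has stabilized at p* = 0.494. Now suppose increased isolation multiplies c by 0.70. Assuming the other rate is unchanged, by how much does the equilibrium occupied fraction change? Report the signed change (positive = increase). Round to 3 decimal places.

Balance c(1−p*) = e gives c = e/(1 − 0.49400) = 0.516/0.50600 = 1.01976.
New p* = 1 − e/c = 1 − 0.51600/0.71383 = 0.27714.
Δp* = 0.27714 − 0.49400 = -0.21686.

-0.217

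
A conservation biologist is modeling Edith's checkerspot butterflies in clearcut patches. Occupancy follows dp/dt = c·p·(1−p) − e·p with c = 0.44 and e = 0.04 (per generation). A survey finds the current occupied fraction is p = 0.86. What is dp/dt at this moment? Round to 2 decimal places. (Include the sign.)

0.02

Colonization term: c·p·(1−p) = 0.44×0.86×0.1400 = 0.05298.
Extinction term: e·p = 0.03440.
dp/dt = 0.05298 − 0.03440 = 0.01858.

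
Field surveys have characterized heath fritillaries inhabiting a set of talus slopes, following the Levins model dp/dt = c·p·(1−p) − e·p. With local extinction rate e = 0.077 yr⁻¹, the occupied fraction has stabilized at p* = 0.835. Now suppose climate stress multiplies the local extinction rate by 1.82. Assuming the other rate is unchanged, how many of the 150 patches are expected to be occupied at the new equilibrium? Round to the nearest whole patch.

105

Balance c(1−p*) = e gives c = e/(1 − 0.83500) = 0.077/0.16500 = 0.46667.
New p* = 1 − e/c = 1 − 0.14014/0.46667 = 0.69970.
Expected occupied = 150 × 0.69970 = 104.95 ≈ 105.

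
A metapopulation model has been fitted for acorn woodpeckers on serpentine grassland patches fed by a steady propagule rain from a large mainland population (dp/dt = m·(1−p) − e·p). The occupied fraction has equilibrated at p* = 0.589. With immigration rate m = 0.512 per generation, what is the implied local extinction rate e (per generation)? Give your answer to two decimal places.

At equilibrium m(1−p*) = e·p*, so e = m(1−p*)/p*.
e = 0.512 × 0.4110 / 0.589 = 0.3573.

0.36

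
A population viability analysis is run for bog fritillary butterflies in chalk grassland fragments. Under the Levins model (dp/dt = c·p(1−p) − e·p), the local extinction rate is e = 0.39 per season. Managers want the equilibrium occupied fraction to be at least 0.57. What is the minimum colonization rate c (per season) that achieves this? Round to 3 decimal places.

0.907

p* = 1 − e/c ≥ 0.57 requires e/c ≤ 0.4300, i.e. c ≥ e/0.4300.
c_min = 0.39/0.4300 = 0.9070.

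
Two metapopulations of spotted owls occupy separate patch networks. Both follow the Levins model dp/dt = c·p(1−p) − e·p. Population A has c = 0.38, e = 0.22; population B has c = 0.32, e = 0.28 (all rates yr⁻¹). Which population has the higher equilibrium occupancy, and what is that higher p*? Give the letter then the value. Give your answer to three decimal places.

A: p*_A = 1 − 0.22/0.38 = 0.4211.
B: p*_B = 1 − 0.28/0.32 = 0.1250.
A is higher at 0.4211.

A, 0.421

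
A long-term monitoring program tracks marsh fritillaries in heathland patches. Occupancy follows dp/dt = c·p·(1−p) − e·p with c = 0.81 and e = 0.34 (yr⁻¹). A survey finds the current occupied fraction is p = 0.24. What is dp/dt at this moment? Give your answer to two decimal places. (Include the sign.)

0.07

Colonization term: c·p·(1−p) = 0.81×0.24×0.7600 = 0.14774.
Extinction term: e·p = 0.08160.
dp/dt = 0.14774 − 0.08160 = 0.06614.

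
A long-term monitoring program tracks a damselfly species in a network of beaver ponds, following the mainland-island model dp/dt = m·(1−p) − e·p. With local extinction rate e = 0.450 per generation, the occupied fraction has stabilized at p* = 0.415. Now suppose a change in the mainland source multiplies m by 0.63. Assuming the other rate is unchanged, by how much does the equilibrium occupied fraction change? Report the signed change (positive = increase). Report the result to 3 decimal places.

Balance m(1−p*) = e·p* gives m = e·p*/(1−p*) = 0.450×0.41500/0.58500 = 0.31923.
New p* = m/(m+e) = 0.20111/(0.20111+0.45000) = 0.30887.
Δp* = 0.30887 − 0.41500 = -0.10613.

-0.106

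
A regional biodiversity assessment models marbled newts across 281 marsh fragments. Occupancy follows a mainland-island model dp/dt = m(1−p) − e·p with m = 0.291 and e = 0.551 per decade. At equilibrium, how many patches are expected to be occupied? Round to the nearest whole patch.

p* = m/(m+e) = 0.291/0.8420 = 0.3456.
Expected occupied patches = N × p* = 281 × 0.3456 = 97.12 ≈ 97.

97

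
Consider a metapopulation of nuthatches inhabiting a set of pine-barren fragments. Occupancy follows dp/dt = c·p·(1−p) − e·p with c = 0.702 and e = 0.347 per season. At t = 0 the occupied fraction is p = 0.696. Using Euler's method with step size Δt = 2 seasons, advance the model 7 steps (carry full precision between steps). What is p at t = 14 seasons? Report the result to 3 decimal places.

0.506

Update rule: p ← p + [c·p·(1−p) − e·p]·Δt with Δt = 2.
t = 2: p = 0.69600 + (-0.18596) = 0.51004
t = 4: p = 0.51004 + (-0.00311) = 0.50693
t = 6: p = 0.50693 + (-0.00088) = 0.50605
t = 8: p = 0.50605 + (-0.00025) = 0.50580
t = 10: p = 0.50580 + (-0.00007) = 0.50573
t = 12: p = 0.50573 + (-0.00002) = 0.50571
t = 14: p = 0.50571 + (-0.00001) = 0.50570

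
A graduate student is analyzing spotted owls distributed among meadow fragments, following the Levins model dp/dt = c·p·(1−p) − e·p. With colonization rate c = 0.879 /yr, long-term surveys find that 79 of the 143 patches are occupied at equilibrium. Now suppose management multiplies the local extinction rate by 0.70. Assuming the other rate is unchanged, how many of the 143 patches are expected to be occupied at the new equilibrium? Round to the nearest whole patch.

Observed p* = 79/143 = 0.55245.
Balance c(1−p*) = e gives e = 0.879×(1 − 0.55245) = 0.39340.
New p* = 1 − e/c = 1 − 0.27538/0.87900 = 0.68671.
Expected occupied = 143 × 0.68671 = 98.20 ≈ 98.

98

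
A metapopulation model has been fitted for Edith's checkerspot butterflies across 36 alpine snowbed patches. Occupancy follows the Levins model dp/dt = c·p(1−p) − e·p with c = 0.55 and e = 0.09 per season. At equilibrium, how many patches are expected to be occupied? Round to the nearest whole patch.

30

p* = 1 − e/c = 1 − 0.09/0.55 = 0.8364.
Expected occupied patches = N × p* = 36 × 0.8364 = 30.11 ≈ 30.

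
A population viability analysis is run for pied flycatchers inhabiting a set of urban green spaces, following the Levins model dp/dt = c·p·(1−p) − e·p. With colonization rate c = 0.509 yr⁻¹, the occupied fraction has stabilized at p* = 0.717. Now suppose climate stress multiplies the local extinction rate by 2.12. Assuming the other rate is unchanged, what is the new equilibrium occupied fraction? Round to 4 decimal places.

0.4000

Balance c(1−p*) = e gives e = 0.509×(1 − 0.71700) = 0.14405.
New p* = 1 − e/c = 1 − 0.30539/0.50900 = 0.40002.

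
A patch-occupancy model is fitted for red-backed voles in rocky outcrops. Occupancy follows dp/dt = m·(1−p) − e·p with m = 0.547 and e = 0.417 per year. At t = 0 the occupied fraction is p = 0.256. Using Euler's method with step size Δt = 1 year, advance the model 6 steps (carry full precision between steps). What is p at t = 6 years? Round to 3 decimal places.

0.567

Update rule: p ← p + [m·(1−p) − e·p]·Δt with Δt = 1.
p: 0.25600 → 0.55622  (Δp = +0.30022)
p: 0.55622 → 0.56702  (Δp = +0.01081)
p: 0.56702 → 0.56741  (Δp = +0.00039)
p: 0.56741 → 0.56743  (Δp = +0.00001)
p: 0.56743 → 0.56743  (Δp = +0.00000)
p: 0.56743 → 0.56743  (Δp = +0.00000)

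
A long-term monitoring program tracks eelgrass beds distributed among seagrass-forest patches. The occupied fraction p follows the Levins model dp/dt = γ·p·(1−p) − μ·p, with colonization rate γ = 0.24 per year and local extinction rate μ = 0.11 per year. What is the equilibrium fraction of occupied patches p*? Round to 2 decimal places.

At equilibrium, colonization balances extinction: γ·p*·(1−p*) = μ·p*.
So p* = 1 − μ/γ = 1 − 0.11/0.24 = 1 − 0.4583 = 0.5417.

0.54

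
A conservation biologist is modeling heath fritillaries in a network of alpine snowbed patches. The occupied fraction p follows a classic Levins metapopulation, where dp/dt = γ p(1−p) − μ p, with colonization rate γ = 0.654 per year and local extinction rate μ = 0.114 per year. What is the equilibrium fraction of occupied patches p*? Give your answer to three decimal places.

At equilibrium, colonization balances extinction: γ·p*·(1−p*) = μ·p*.
So p* = 1 − μ/γ = 1 − 0.114/0.654 = 1 − 0.1743 = 0.8257.

0.826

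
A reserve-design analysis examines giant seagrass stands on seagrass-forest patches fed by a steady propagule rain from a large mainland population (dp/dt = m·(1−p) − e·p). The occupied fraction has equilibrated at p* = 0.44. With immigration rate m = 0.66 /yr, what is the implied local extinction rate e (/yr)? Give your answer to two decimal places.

0.84

At equilibrium m(1−p*) = e·p*, so e = m(1−p*)/p*.
e = 0.66 × 0.5600 / 0.44 = 0.8400.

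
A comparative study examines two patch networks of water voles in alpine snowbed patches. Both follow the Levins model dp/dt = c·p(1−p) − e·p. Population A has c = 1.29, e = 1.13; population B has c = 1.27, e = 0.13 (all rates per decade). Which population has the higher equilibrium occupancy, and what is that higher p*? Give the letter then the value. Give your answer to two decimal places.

B, 0.90

A: p*_A = 1 − 1.13/1.29 = 0.1240.
B: p*_B = 1 − 0.13/1.27 = 0.8976.
B is higher at 0.8976.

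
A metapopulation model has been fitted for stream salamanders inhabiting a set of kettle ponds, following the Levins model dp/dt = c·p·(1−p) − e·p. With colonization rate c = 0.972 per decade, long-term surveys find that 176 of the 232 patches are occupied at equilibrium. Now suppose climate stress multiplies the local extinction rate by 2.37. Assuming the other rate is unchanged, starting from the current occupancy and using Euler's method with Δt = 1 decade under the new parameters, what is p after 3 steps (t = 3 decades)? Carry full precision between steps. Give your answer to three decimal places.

0.451

Observed p* = 176/232 = 0.75862.
Balance c(1−p*) = e gives e = 0.972×(1 − 0.75862) = 0.23462.
Starting from p₀ = 0.75862; update p ← p + (dp/dt)·Δt with the new parameters.
p: 0.75862 → 0.51478  (Δp = -0.24384)
p: 0.51478 → 0.47132  (Δp = -0.04345)
p: 0.47132 → 0.45144  (Δp = -0.01988)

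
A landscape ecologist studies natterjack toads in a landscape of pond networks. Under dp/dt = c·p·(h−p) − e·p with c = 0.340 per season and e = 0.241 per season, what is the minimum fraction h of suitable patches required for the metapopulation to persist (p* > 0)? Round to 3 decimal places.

0.709

p* = h − e/c is positive only when h > e/c.
h_min = e/c = 0.241/0.340 = 0.7088.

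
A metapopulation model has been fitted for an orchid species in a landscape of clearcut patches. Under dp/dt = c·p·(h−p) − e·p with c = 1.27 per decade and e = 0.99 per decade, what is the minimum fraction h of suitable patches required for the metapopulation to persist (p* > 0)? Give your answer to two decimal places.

p* = h − e/c is positive only when h > e/c.
h_min = e/c = 0.99/1.27 = 0.7795.

0.78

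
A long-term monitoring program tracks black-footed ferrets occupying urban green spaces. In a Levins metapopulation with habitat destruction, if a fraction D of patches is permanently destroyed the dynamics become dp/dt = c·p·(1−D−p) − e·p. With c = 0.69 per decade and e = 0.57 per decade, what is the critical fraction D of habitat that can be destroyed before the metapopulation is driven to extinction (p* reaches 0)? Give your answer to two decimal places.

0.17

The nontrivial equilibrium is p* = (1−D) − e/c; extinction occurs when this hits zero.
So D_crit = 1 − e/c = 1 − 0.57/0.69 = 1 − 0.8261 = 0.1739.
This equals the undisturbed p*, a classic result of Lande's extension.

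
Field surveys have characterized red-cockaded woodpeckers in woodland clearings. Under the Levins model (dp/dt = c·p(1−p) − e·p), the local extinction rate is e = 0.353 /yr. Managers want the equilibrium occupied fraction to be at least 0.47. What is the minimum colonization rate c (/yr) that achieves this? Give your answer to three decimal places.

0.666

p* = 1 − e/c ≥ 0.47 requires e/c ≤ 0.5300, i.e. c ≥ e/0.5300.
c_min = 0.353/0.5300 = 0.6660.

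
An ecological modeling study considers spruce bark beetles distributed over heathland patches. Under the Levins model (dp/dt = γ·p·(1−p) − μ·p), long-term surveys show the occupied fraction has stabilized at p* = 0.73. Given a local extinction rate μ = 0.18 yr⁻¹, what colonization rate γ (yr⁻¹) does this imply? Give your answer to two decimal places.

0.67

At equilibrium γ(1−p*) = μ, so γ = μ/(1−p*).
γ = 0.18/(1 − 0.73) = 0.18/0.2700 = 0.6667.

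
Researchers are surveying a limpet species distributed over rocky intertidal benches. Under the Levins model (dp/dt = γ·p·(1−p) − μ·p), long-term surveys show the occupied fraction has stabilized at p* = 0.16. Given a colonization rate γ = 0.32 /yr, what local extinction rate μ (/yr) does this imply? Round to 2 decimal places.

At equilibrium γ(1−p*) = μ.
μ = 0.32 × (1 − 0.16) = 0.32 × 0.8400 = 0.2688.

0.27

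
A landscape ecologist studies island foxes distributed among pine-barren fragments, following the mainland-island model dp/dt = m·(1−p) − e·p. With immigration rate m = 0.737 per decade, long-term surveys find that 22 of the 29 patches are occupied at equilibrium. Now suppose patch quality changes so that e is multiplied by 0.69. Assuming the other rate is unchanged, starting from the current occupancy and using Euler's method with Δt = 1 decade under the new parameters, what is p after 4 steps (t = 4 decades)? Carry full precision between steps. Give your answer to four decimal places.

0.8200

Observed p* = 22/29 = 0.75862.
Balance m(1−p*) = e·p* gives e = m(1−p*)/p* = 0.737×0.24138/0.75862 = 0.23450.
Starting from p₀ = 0.75862; update p ← p + (dp/dt)·Δt with the new parameters.
p: 0.75862 → 0.81377  (Δp = +0.05515)
p: 0.81377 → 0.81935  (Δp = +0.00558)
p: 0.81935 → 0.81991  (Δp = +0.00056)
p: 0.81991 → 0.81997  (Δp = +0.00006)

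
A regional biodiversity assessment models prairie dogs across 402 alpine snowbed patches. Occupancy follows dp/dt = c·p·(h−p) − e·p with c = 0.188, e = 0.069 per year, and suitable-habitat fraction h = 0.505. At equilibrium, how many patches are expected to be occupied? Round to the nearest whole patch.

55

p* = h − e/c = 0.505 − 0.3670 = 0.1380.
Expected occupied patches = N × p* = 402 × 0.1380 = 55.47 ≈ 55.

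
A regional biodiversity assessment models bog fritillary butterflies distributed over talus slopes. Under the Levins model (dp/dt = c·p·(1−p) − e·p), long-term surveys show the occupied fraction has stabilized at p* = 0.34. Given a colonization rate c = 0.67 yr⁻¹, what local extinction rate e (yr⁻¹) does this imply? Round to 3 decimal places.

0.442

At equilibrium c(1−p*) = e.
e = 0.67 × (1 − 0.34) = 0.67 × 0.6600 = 0.4422.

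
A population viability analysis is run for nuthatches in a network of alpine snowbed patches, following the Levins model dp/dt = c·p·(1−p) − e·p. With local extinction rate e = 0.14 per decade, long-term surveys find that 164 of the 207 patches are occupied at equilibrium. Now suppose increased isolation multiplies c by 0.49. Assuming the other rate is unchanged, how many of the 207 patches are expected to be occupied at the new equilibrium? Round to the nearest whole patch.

119

Observed p* = 164/207 = 0.79227.
Balance c(1−p*) = e gives c = e/(1 − 0.79227) = 0.14/0.20773 = 0.67395.
New p* = 1 − e/c = 1 − 0.14000/0.33024 = 0.57607.
Expected occupied = 207 × 0.57607 = 119.25 ≈ 119.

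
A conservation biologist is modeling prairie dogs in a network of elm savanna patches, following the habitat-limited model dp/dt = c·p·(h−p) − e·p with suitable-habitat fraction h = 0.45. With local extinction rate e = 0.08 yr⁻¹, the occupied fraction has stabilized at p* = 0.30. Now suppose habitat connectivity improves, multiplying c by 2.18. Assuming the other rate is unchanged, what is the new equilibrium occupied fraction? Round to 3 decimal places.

Balance c(h−p*) = e gives c = e/(0.45 − 0.30000) = 0.08/0.15000 = 0.53333.
New p* = 0.45 − e/c = 0.45 − 0.08000/1.16266 = 0.38119.

0.381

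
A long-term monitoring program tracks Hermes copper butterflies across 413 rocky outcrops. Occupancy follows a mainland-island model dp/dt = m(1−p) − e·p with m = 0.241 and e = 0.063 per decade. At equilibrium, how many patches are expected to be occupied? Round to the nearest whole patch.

p* = m/(m+e) = 0.241/0.3040 = 0.7928.
Expected occupied patches = N × p* = 413 × 0.7928 = 327.41 ≈ 327.

327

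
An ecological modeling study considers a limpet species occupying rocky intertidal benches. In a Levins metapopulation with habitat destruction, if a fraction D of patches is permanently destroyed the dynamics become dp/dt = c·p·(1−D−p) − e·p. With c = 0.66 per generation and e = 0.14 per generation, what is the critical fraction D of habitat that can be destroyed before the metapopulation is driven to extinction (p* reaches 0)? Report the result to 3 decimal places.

0.788

The nontrivial equilibrium is p* = (1−D) − e/c; extinction occurs when this hits zero.
So D_crit = 1 − e/c = 1 − 0.14/0.66 = 1 − 0.2121 = 0.7879.
This equals the undisturbed p*, a classic result of Lande's extension.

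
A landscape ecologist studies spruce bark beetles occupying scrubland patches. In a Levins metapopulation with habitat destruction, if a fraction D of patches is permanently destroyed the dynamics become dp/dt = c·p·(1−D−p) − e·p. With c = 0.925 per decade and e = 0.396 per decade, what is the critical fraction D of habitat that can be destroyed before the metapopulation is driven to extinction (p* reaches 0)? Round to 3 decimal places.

0.572

The nontrivial equilibrium is p* = (1−D) − e/c; extinction occurs when this hits zero.
So D_crit = 1 − e/c = 1 − 0.396/0.925 = 1 − 0.4281 = 0.5719.
Note this equals the original equilibrium occupancy — the Levins extinction-debt result.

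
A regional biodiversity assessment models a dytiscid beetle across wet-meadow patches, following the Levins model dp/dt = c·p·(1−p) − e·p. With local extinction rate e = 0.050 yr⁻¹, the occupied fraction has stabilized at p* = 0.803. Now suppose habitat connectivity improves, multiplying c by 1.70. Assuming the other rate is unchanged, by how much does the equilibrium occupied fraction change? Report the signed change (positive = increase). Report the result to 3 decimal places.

0.081

Balance c(1−p*) = e gives c = e/(1 − 0.80300) = 0.050/0.19700 = 0.25381.
New p* = 1 − e/c = 1 − 0.05000/0.43148 = 0.88412.
Δp* = 0.88412 − 0.80300 = +0.08112.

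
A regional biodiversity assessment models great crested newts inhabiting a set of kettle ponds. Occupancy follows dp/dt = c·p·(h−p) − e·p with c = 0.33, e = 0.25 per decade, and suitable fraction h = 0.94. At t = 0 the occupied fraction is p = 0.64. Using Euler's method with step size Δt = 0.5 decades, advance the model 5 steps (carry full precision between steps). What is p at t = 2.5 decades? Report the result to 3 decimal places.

Update rule: p ← p + [c·p·(h−p) − e·p]·Δt with Δt = 0.5.
  1  |  dp/dt·Δt = -0.048320  |  p_1 = 0.591680
  2  |  dp/dt·Δt = -0.039954  |  p_2 = 0.551726
  3  |  dp/dt·Δt = -0.033619  |  p_3 = 0.518106
  4  |  dp/dt·Δt = -0.028697  |  p_4 = 0.489410
  5  |  dp/dt·Δt = -0.024790  |  p_5 = 0.464620

0.465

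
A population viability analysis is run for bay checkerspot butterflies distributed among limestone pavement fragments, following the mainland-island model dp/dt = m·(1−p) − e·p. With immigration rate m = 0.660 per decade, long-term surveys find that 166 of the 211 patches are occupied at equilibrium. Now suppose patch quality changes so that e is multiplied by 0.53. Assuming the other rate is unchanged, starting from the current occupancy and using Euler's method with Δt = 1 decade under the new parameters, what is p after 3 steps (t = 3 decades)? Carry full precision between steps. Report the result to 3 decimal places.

0.873

Observed p* = 166/211 = 0.78673.
Balance m(1−p*) = e·p* gives e = m(1−p*)/p* = 0.660×0.21327/0.78673 = 0.17892.
Starting from p₀ = 0.78673; update p ← p + (dp/dt)·Δt with the new parameters.
  1  |  dp/dt·Δt = +0.066156  |  p_1 = 0.852886
  2  |  dp/dt·Δt = +0.016220  |  p_2 = 0.869106
  3  |  dp/dt·Δt = +0.003977  |  p_3 = 0.873083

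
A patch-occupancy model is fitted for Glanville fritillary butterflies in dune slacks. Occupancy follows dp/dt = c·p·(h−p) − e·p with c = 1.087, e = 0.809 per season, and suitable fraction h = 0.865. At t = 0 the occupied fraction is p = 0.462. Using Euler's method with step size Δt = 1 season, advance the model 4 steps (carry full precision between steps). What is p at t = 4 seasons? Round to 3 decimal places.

Update rule: p ← p + [c·p·(h−p) − e·p]·Δt with Δt = 1.
step 1: Δp = -0.17137, p = 0.29063
step 2: Δp = -0.05367, p = 0.23696
step 3: Δp = -0.02993, p = 0.20703
step 4: Δp = -0.01942, p = 0.18761

0.188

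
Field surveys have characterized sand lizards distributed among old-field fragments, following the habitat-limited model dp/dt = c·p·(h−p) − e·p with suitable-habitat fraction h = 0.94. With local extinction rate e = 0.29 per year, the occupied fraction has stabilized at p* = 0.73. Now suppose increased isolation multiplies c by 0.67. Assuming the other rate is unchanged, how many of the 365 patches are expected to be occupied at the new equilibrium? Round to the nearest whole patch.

229

Balance c(h−p*) = e gives c = e/(0.94 − 0.73000) = 0.29/0.21000 = 1.38095.
New p* = 0.94 − e/c = 0.94 − 0.29000/0.92524 = 0.62657.
Expected occupied = 365 × 0.62657 = 228.70 ≈ 229.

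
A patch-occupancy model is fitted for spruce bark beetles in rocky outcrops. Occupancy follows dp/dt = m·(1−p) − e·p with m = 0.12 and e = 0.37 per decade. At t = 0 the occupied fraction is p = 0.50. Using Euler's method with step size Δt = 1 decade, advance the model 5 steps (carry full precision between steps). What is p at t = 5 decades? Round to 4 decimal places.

Update rule: p ← p + [m·(1−p) − e·p]·Δt with Δt = 1.
t = 1: p = 0.50000 + (-0.12500) = 0.37500
t = 2: p = 0.37500 + (-0.06375) = 0.31125
t = 3: p = 0.31125 + (-0.03251) = 0.27874
t = 4: p = 0.27874 + (-0.01658) = 0.26216
t = 5: p = 0.26216 + (-0.00846) = 0.25370

0.2537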